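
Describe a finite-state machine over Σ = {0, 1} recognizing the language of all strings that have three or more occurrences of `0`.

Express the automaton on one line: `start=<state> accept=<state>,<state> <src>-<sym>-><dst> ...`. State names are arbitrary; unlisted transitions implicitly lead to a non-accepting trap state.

Count `0`s, saturating at 4: states S0 through S3 mean 0 through 3 `0`s seen; S4 means more than 3. Each `0` increments (capped at S4); other symbols loop. Accept from {S3, S4}.
5 states suffice.
        0   1  
>  S0   S1  S0 
   S1   S2  S1 
   S2   S3  S2 
 * S3   S4  S3 
 * S4   S4  S4 
(> = start, * = accepting)

start=S0 accept=S3,S4 S0-0->S1 S0-1->S0 S1-0->S2 S1-1->S1 S2-0->S3 S2-1->S2 S3-0->S4 S3-1->S3 S4-0->S4 S4-1->S4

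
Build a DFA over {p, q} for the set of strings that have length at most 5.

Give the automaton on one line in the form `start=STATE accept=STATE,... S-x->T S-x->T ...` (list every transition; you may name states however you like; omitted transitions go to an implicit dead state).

start=A accept=A,B,C,D,E,F A-p->B A-q->B B-p->C B-q->C C-p->D C-q->D D-p->E D-q->E E-p->F E-q->F F-p->G F-q->G G-p->G G-q->G

We only need to distinguish lengths 0, 1, …, 5, and '>5'. Chain A → B → C → D → E → F → G on every symbol, with G looping. Accepting states: {A, B, C, D, E, F}.
With 7 states:
       p  q 
>* A   B  B 
 * B   C  C 
 * C   D  D 
 * D   E  E 
 * E   F  F 
 * F   G  G 
   G   G  G 
(> = start, * = accepting)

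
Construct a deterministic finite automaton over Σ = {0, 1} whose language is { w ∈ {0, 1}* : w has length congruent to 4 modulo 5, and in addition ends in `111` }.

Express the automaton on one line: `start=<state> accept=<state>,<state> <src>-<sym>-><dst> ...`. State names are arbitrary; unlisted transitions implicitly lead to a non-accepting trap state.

start=q0 accept=q7 q0-0->q1 q0-1->q1 q1-0->q2 q1-1->q3 q2-0->q4 q2-1->q4 q3-0->q4 q3-1->q5 q4-0->q6 q4-1->q6 q5-0->q6 q5-1->q7 q6-0->q0 q6-1->q0 q7-0->q0 q7-1->q0

Build one automaton per condition and run them in lockstep. The first has 5 states tracking the input length modulo 5; the second has 4 states tracking how much of the suffix `111` has currently been matched. A product state is a pair (one from each), accepting exactly when both do. Equivalent product states are then merged.
With 8 states:
        0   1  
>  q0   q1  q1 
   q1   q2  q3 
   q2   q4  q4 
   q3   q4  q5 
   q4   q6  q6 
   q5   q6  q7 
   q6   q0  q0 
 * q7   q0  q0 
(> = start, * = accepting)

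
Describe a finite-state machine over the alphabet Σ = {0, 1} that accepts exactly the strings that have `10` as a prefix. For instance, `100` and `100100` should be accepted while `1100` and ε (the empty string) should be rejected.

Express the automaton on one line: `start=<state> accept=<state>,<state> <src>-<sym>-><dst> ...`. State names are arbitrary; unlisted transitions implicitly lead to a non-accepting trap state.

start=S0 accept=S2 S0-0->S3 S0-1->S1 S1-0->S2 S1-1->S3 S2-0->S2 S2-1->S2 S3-0->S3 S3-1->S3

Walk along `10` while the input agrees: from S0 take `1` to S1, and so on. Any deviation drops to the rejecting sink S3. Once S2 is reached the prefix is confirmed and every continuation is accepted.
        0   1  
>  S0   S3  S1 
   S1   S2  S3 
 * S2   S2  S2 
   S3   S3  S3 
(> = start, * = accepting)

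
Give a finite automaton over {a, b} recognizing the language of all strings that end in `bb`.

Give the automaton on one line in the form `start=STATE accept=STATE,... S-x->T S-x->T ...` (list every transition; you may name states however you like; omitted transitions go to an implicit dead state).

Remember how much of `bb` the current input suffix matches. State s0 means no match yet; s1 means the last symbol is `b`; s2 means the last 2 symbols are `bb`. Only s2 accepts. On a mismatch, fall back to the longest proper suffix that is still a prefix of `bb`.
A 3-state machine:
        a   b  
>  s0   s0  s1 
   s1   s0  s2 
 * s2   s0  s2 
(> = start, * = accepting)

start=s0 accept=s2 s0-a->s0 s0-b->s1 s1-a->s0 s1-b->s2 s2-a->s0 s2-b->s2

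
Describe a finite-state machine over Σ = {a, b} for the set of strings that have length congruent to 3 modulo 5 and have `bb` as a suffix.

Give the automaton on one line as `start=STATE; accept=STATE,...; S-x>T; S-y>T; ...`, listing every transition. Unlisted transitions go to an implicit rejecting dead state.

Build one automaton per condition and run them in lockstep. One (5 states) tracks the input length modulo 5; the other (3 states) tracks how much of the suffix `bb` has currently been matched. Each combined state is a pair, one component from each; accept when both components accept.
          a    b  
>  q0     q1   q2 
   q1     q3   q4 
   q2     q3   q5 
   q3     q6   q7 
   q4     q6   q8 
   q5     q6   q8 
   q6     q9  q10 
   q7     q9  q11 
 * q8     q9  q11 
   q9     q0  q12 
   q10    q0  q13 
   q11    q0  q13 
   q12    q1  q14 
   q13    q1  q14 
   q14    q3   q5 
(> = start, * = accepting)

start=q0; accept=q8; q0-a>q1; q0-b>q2; q1-a>q3; q1-b>q4; q2-a>q3; q2-b>q5; q3-a>q6; q3-b>q7; q4-a>q6; q4-b>q8; q5-a>q6; q5-b>q8; q6-a>q9; q6-b>q10; q7-a>q9; q7-b>q11; q8-a>q9; q8-b>q11; q9-a>q0; q9-b>q12; q10-a>q0; q10-b>q13; q11-a>q0; q11-b>q13; q12-a>q1; q12-b>q14; q13-a>q1; q13-b>q14; q14-a>q3; q14-b>q5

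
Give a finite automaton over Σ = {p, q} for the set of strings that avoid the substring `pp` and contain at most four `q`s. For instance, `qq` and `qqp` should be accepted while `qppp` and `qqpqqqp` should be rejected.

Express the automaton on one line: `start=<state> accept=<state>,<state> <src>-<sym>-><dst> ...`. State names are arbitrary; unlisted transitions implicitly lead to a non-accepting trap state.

Build one automaton per condition and run them in lockstep. The first has 3 states tracking partial matches of the forbidden pattern `pp`; the second has 6 states tracking the count of `q`s, saturating at 5. A product state is a pair (one from each), accepting exactly when both do. Equivalent product states are then merged.
          p    q  
>* S0     S1   S2 
 * S1     S3   S2 
 * S2     S4   S5 
   S3     S3   S3 
 * S4     S3   S5 
 * S5     S6   S7 
 * S6     S3   S7 
 * S7     S8   S9 
 * S8     S3   S9 
 * S9    S10   S3 
 * S10    S3   S3 
(> = start, * = accepting)

start=S0 accept=S0,S1,S2,S4,S5,S6,S7,S8,S9,S10 S0-p->S1 S0-q->S2 S1-p->S3 S1-q->S2 S2-p->S4 S2-q->S5 S3-p->S3 S3-q->S3 S4-p->S3 S4-q->S5 S5-p->S6 S5-q->S7 S6-p->S3 S6-q->S7 S7-p->S8 S7-q->S9 S8-p->S3 S8-q->S9 S9-p->S10 S9-q->S3 S10-p->S3 S10-q->S3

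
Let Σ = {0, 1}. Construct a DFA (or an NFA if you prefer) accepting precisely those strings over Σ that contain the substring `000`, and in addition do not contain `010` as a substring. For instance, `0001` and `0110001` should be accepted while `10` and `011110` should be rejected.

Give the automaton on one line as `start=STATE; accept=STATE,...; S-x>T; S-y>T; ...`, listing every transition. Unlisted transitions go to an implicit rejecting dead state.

start=S0; accept=S4,S6,S10; S0-0>S1; S0-1>S0; S1-0>S2; S1-1>S3; S2-0>S4; S2-1>S3; S3-0>S5; S3-1>S0; S4-0>S4; S4-1>S6; S5-0>S7; S5-1>S8; S6-0>S9; S6-1>S10; S7-0>S9; S7-1>S8; S8-0>S5; S8-1>S8; S9-0>S9; S9-1>S9; S10-0>S4; S10-1>S10

Run two small machines in parallel and take their product. The first has 4 states tracking whether and how much of `000` has been seen; the second has 4 states tracking partial matches of the forbidden pattern `010`. A product state is a pair (one from each), accepting exactly when both do.
          0    1  
>  S0     S1   S0 
   S1     S2   S3 
   S2     S4   S3 
   S3     S5   S0 
 * S4     S4   S6 
   S5     S7   S8 
 * S6     S9  S10 
   S7     S9   S8 
   S8     S5   S8 
   S9     S9   S9 
 * S10    S4  S10 
(> = start, * = accepting)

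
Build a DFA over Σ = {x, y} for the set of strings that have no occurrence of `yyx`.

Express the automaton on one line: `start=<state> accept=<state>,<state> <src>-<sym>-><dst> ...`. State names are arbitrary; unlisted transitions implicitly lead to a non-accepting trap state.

Track partial matches of the forbidden pattern `yyx`. State q3 is a dead state reached once `yyx` has occurred; every other state accepts. q0 means no part of `yyx` is currently matched.
With 4 states:
        x   y  
>* q0   q0  q1 
 * q1   q0  q2 
 * q2   q3  q2 
   q3   q3  q3 
(> = start, * = accepting)

start=q0 accept=q0,q1,q2 q0-x->q0 q0-y->q1 q1-x->q0 q1-y->q2 q2-x->q3 q2-y->q2 q3-x->q3 q3-y->q3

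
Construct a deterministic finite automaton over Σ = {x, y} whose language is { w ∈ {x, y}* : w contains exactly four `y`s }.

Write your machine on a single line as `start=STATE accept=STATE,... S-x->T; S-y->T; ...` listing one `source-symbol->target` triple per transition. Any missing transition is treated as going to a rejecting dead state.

Count `y`s, saturating at 5: states q0 through q4 mean 0 through 4 `y`s seen; q5 means more than 4. Each `y` increments (capped at q5); other symbols loop. Accept from {q4}.
With 6 states:
        x   y  
>  q0   q0  q1 
   q1   q1  q2 
   q2   q2  q3 
   q3   q3  q4 
 * q4   q4  q5 
   q5   q5  q5 
(> = start, * = accepting)

start=q0; accept=q4; q0-x->q0; q0-y->q1; q1-x->q1; q1-y->q2; q2-x->q2; q2-y->q3; q3-x->q3; q3-y->q4; q4-x->q4; q4-y->q5; q5-x->q5; q5-y->q5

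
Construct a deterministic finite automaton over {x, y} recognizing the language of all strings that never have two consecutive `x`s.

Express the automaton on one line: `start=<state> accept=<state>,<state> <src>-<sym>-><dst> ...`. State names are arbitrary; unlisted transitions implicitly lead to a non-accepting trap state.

This is the complement of 'contains `xx`'. Use the same substring-matching states — q0 through q2 holding how much of `xx` has just been matched — but flip the accepting set: everything except the trap q2 accepts.
With 3 states:
        x   y  
>* q0   q1  q0 
 * q1   q2  q0 
   q2   q2  q2 
(> = start, * = accepting)

start=q0 accept=q0,q1 q0-x->q1 q0-y->q0 q1-x->q2 q1-y->q0 q2-x->q2 q2-y->q2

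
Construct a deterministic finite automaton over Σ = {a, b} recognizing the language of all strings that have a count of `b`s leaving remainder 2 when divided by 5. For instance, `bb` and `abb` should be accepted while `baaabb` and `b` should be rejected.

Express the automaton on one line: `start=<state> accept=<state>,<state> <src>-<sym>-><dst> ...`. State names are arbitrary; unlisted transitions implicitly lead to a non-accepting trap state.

start=q0 accept=q2 q0-a->q0 q0-b->q1 q1-a->q1 q1-b->q2 q2-a->q2 q2-b->q3 q3-a->q3 q3-b->q4 q4-a->q4 q4-b->q0

Keep the running count of `b`s modulo 5: each `b` advances along the cycle q0 → q1 → q2 → q3 → q4 → q0 while other symbols loop. Accept at q2.
5 states suffice.
        a   b  
>  q0   q0  q1 
   q1   q1  q2 
 * q2   q2  q3 
   q3   q3  q4 
   q4   q4  q0 
(> = start, * = accepting)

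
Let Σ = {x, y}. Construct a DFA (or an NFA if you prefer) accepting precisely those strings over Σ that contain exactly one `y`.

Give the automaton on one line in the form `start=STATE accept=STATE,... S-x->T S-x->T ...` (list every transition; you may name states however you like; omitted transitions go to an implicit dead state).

start=s0 accept=s1 s0-x->s0 s0-y->s1 s1-x->s1 s1-y->s2 s2-x->s2 s2-y->s2

Only the number of `y`s matters, and only up to 2. Make a chain s0 → s1 → s2 advanced by each `y` (with s2 absorbing); every other symbol self-loops. The accepting set is {s1}.
        x   y  
>  s0   s0  s1 
 * s1   s1  s2 
   s2   s2  s2 
(> = start, * = accepting)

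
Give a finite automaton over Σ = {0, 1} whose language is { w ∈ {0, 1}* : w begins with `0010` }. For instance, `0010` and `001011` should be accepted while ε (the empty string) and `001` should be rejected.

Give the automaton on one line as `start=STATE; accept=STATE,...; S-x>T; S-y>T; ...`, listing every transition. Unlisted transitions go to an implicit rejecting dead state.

start=A; accept=E; A-0>B; A-1>F; B-0>C; B-1>F; C-0>F; C-1>D; D-0>E; D-1>F; E-0>E; E-1>E; F-0>F; F-1>F

Check the first 4 symbols one by one: A through D record how many have matched `0010` so far; any wrong symbol goes to the dead state F. After all 4 match we enter the accepting sink E.
       0  1 
>  A   B  F 
   B   C  F 
   C   F  D 
   D   E  F 
 * E   E  E 
   F   F  F 
(> = start, * = accepting)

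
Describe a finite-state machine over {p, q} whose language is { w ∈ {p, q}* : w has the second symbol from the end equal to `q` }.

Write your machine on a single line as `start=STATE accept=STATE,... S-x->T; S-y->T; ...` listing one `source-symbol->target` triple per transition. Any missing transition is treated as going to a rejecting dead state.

A DFA must remember the last 2 symbols (since which symbol is second-to-last isn't known until the input ends). Use one state per possible window of the last ≤2 symbols; accept from those whose window starts with `q`.
7 states suffice.
        p   q  
>  S0   S1  S2 
   S1   S3  S4 
   S2   S5  S6 
   S3   S3  S4 
   S4   S5  S6 
 * S5   S3  S4 
 * S6   S5  S6 
(> = start, * = accepting)

start=S0; accept=S5,S6; S0-p->S1; S0-q->S2; S1-p->S3; S1-q->S4; S2-p->S5; S2-q->S6; S3-p->S3; S3-q->S4; S4-p->S5; S4-q->S6; S5-p->S3; S5-q->S4; S6-p->S5; S6-q->S6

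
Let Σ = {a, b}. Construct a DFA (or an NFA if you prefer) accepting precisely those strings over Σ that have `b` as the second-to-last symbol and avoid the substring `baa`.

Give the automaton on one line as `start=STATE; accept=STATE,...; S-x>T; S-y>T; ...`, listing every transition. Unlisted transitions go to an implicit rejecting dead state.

Handle the two conditions separately and then intersect. The first has 7 states tracking the last 2 symbols read; the second has 4 states tracking partial matches of the forbidden pattern `baa`. A product state is a pair (one from each), accepting exactly when both do.
          a    b  
>  s0     s1   s2 
   s1     s3   s4 
   s2     s5   s6 
   s3     s3   s4 
   s4     s5   s6 
 * s5     s7   s4 
 * s6     s5   s6 
   s7     s7   s8 
   s8     s9  s10 
   s9     s7   s8 
   s10    s9  s10 
(> = start, * = accepting)

start=s0; accept=s5,s6; s0-a>s1; s0-b>s2; s1-a>s3; s1-b>s4; s2-a>s5; s2-b>s6; s3-a>s3; s3-b>s4; s4-a>s5; s4-b>s6; s5-a>s7; s5-b>s4; s6-a>s5; s6-b>s6; s7-a>s7; s7-b>s8; s8-a>s9; s8-b>s10; s9-a>s7; s9-b>s8; s10-a>s9; s10-b>s10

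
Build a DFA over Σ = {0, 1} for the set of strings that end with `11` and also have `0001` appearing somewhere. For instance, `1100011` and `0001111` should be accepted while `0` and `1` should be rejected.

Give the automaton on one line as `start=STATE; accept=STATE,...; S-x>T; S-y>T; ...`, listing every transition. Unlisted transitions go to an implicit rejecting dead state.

start=s0; accept=s8; s0-0>s1; s0-1>s2; s1-0>s3; s1-1>s2; s2-0>s1; s2-1>s4; s3-0>s5; s3-1>s2; s4-0>s1; s4-1>s4; s5-0>s5; s5-1>s6; s6-0>s7; s6-1>s8; s7-0>s7; s7-1>s6; s8-0>s7; s8-1>s8

Handle the two conditions separately and then intersect. One (3 states) tracks how much of the suffix `11` has currently been matched; the other (5 states) tracks whether and how much of `0001` has been seen. Each combined state is a pair, one component from each; accept when both components accept.
A 9-state machine:
        0   1  
>  s0   s1  s2 
   s1   s3  s2 
   s2   s1  s4 
   s3   s5  s2 
   s4   s1  s4 
   s5   s5  s6 
   s6   s7  s8 
   s7   s7  s6 
 * s8   s7  s8 
(> = start, * = accepting)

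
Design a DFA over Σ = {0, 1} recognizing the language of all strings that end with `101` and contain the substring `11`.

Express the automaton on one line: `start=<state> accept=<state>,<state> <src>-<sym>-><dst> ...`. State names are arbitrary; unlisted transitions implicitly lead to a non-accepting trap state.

Build one automaton per condition and run them in lockstep. One (4 states) tracks how much of the suffix `101` has currently been matched; the other (3 states) tracks whether and how much of `11` has been seen. Each combined state is a pair, one component from each; accept when both components accept. Minimizing collapses redundant product states.
With 6 states:
        0   1  
>  s0   s0  s1 
   s1   s0  s2 
   s2   s3  s2 
   s3   s4  s5 
   s4   s4  s2 
 * s5   s3  s2 
(> = start, * = accepting)

start=s0 accept=s5 s0-0->s0 s0-1->s1 s1-0->s0 s1-1->s2 s2-0->s3 s2-1->s2 s3-0->s4 s3-1->s5 s4-0->s4 s4-1->s2 s5-0->s3 s5-1->s2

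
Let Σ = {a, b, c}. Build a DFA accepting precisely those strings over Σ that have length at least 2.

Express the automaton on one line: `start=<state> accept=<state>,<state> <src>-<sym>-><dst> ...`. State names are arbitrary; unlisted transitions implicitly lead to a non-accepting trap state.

Count input length up to 3: every symbol moves from s0 toward s3, which means 'more than 2' and absorbs. Accept from {s2, s3}.
A 4-state machine:
        a   b   c  
>  s0   s1  s1  s1 
   s1   s2  s2  s2 
 * s2   s3  s3  s3 
 * s3   s3  s3  s3 
(> = start, * = accepting)

start=s0 accept=s2,s3 s0-a->s1 s0-b->s1 s0-c->s1 s1-a->s2 s1-b->s2 s1-c->s2 s2-a->s3 s2-b->s3 s2-c->s3 s3-a->s3 s3-b->s3 s3-c->s3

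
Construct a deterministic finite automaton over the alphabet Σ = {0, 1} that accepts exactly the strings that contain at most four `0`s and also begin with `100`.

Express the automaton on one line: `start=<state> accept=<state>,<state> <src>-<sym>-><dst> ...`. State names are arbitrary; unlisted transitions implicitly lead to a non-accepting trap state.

start=q0 accept=q7,q9,q11 q0-0->q1 q0-1->q2 q1-0->q3 q1-1->q1 q2-0->q4 q2-1->q5 q3-0->q6 q3-1->q3 q4-0->q7 q4-1->q1 q5-0->q1 q5-1->q5 q6-0->q8 q6-1->q6 q7-0->q9 q7-1->q7 q8-0->q10 q8-1->q8 q9-0->q11 q9-1->q9 q10-0->q10 q10-1->q10 q11-0->q12 q11-1->q11 q12-0->q12 q12-1->q12

Build one automaton per condition and run them in lockstep. The first has 6 states tracking the count of `0`s, saturating at 5; the second has 5 states tracking whether the input so far still matches the prefix `100`. A product state is a pair (one from each), accepting exactly when both do.
With 13 states:
          0    1  
>  q0     q1   q2 
   q1     q3   q1 
   q2     q4   q5 
   q3     q6   q3 
   q4     q7   q1 
   q5     q1   q5 
   q6     q8   q6 
 * q7     q9   q7 
   q8    q10   q8 
 * q9    q11   q9 
   q10   q10  q10 
 * q11   q12  q11 
   q12   q12  q12 
(> = start, * = accepting)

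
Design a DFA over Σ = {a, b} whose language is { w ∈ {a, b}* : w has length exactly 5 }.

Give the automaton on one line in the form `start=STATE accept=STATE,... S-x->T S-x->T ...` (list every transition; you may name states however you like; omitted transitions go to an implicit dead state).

We only need to distinguish lengths 0, 1, …, 5, and '>5'. Chain q0 → q1 → q2 → q3 → q4 → q5 → q6 on every symbol, with q6 looping. Accepting states: {q5}.
With 7 states:
        a   b  
>  q0   q1  q1 
   q1   q2  q2 
   q2   q3  q3 
   q3   q4  q4 
   q4   q5  q5 
 * q5   q6  q6 
   q6   q6  q6 
(> = start, * = accepting)

start=q0 accept=q5 q0-a->q1 q0-b->q1 q1-a->q2 q1-b->q2 q2-a->q3 q2-b->q3 q3-a->q4 q3-b->q4 q4-a->q5 q4-b->q5 q5-a->q6 q5-b->q6 q6-a->q6 q6-b->q6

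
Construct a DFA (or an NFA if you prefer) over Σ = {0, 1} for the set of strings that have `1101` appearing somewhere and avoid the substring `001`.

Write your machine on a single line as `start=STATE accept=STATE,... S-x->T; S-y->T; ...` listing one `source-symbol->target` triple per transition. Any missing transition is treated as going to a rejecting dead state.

Build one automaton per condition and run them in lockstep. The first has 5 states tracking whether and how much of `1101` has been seen; the second has 4 states tracking partial matches of the forbidden pattern `001`. A product state is a pair (one from each), accepting exactly when both do.
A 14-state machine:
          0    1  
>  q0     q1   q2 
   q1     q3   q2 
   q2     q1   q4 
   q3     q3   q5 
   q4     q6   q4 
   q5     q7   q8 
   q6     q3   q9 
   q7     q7   q5 
   q8    q10   q8 
 * q9    q11   q9 
   q10    q7  q12 
 * q11   q13   q9 
   q12   q12  q12 
 * q13   q13  q12 
(> = start, * = accepting)

start=q0; accept=q9,q11,q13; q0-0->q1; q0-1->q2; q1-0->q3; q1-1->q2; q2-0->q1; q2-1->q4; q3-0->q3; q3-1->q5; q4-0->q6; q4-1->q4; q5-0->q7; q5-1->q8; q6-0->q3; q6-1->q9; q7-0->q7; q7-1->q5; q8-0->q10; q8-1->q8; q9-0->q11; q9-1->q9; q10-0->q7; q10-1->q12; q11-0->q13; q11-1->q9; q12-0->q12; q12-1->q12; q13-0->q13; q13-1->q12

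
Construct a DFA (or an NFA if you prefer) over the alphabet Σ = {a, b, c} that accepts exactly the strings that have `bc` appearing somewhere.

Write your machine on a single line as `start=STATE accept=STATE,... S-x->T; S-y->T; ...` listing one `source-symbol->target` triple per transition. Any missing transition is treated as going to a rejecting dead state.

start=s0; accept=s2; s0-a->s0; s0-b->s1; s0-c->s0; s1-a->s0; s1-b->s1; s1-c->s2; s2-a->s2; s2-b->s2; s2-c->s2

States s0..s1 record the length of the longest prefix of `bc` that matches the current input suffix. Reaching s2 means `bc` has been seen, and we stay there forever. Accept from s2.
With 3 states:
        a   b   c  
>  s0   s0  s1  s0 
   s1   s0  s1  s2 
 * s2   s2  s2  s2 
(> = start, * = accepting)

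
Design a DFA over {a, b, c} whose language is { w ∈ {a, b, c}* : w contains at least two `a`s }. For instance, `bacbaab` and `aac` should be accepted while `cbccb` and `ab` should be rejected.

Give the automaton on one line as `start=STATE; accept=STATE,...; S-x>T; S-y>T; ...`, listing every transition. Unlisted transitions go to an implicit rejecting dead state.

Only the number of `a`s matters, and only up to 3. Make a chain q0 → q1 → q2 → q3 advanced by each `a` (with q3 absorbing); every other symbol self-loops. The accepting set is {q2, q3}.
A 4-state machine:
        a   b   c  
>  q0   q1  q0  q0 
   q1   q2  q1  q1 
 * q2   q3  q2  q2 
 * q3   q3  q3  q3 
(> = start, * = accepting)

start=q0; accept=q2,q3; q0-a>q1; q0-b>q0; q0-c>q0; q1-a>q2; q1-b>q1; q1-c>q1; q2-a>q3; q2-b>q2; q2-c>q2; q3-a>q3; q3-b>q3; q3-c>q3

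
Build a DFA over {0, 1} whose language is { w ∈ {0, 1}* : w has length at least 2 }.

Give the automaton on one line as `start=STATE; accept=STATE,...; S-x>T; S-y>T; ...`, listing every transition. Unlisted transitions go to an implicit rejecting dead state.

We only need to distinguish lengths 0, 1, …, 2, and '>2'. Chain A → B → C → D on every symbol, with D looping. Accepting states: {C, D}.
With 4 states:
       0  1 
>  A   B  B 
   B   C  C 
 * C   D  D 
 * D   D  D 
(> = start, * = accepting)

start=A; accept=C,D; A-0>B; A-1>B; B-0>C; B-1>C; C-0>D; C-1>D; D-0>D; D-1>D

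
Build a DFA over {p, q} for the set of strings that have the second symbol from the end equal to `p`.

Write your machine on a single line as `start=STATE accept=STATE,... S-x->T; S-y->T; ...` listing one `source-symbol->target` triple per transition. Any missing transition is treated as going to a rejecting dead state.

A DFA must remember the last 2 symbols (since which symbol is second-to-last isn't known until the input ends). Use one state per possible window of the last ≤2 symbols; accept from those whose window starts with `p`.
7 states suffice.
        p   q  
>  S0   S1  S2 
   S1   S3  S4 
   S2   S5  S6 
 * S3   S3  S4 
 * S4   S5  S6 
   S5   S3  S4 
   S6   S5  S6 
(> = start, * = accepting)

start=S0; accept=S3,S4; S0-p->S1; S0-q->S2; S1-p->S3; S1-q->S4; S2-p->S5; S2-q->S6; S3-p->S3; S3-q->S4; S4-p->S5; S4-q->S6; S5-p->S3; S5-q->S4; S6-p->S5; S6-q->S6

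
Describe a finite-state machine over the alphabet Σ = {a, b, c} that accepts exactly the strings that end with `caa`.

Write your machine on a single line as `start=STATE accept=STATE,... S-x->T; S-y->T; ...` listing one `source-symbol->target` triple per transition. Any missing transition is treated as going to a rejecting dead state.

start=q0; accept=q3; q0-a->q0; q0-b->q0; q0-c->q1; q1-a->q2; q1-b->q0; q1-c->q1; q2-a->q3; q2-b->q0; q2-c->q1; q3-a->q0; q3-b->q0; q3-c->q1

Let each state record the length of the longest suffix of the input read so far that is also a prefix of `caa`. q1 means the last symbol is `c`; q2 means the last 2 symbols are `ca`; q3 means the last 3 symbols are `caa`. Accept only at q3, where the string currently ends in `caa`.
4 states suffice.
        a   b   c  
>  q0   q0  q0  q1 
   q1   q2  q0  q1 
   q2   q3  q0  q1 
 * q3   q0  q0  q1 
(> = start, * = accepting)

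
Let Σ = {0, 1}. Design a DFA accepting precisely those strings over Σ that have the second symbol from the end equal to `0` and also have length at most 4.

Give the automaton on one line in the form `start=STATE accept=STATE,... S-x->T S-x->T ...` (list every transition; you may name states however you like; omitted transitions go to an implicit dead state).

Run two small machines in parallel and take their product. One (7 states) tracks the last 2 symbols read; the other (6 states) tracks the input length, saturating at 5. Each combined state is a pair, one component from each; accept when both components accept. Minimizing collapses redundant product states.
An 11-state machine:
       0  1 
>  A   B  C 
   B   D  E 
   C   F  G 
 * D   H  I 
 * E   J  K 
   F   H  I 
   G   J  K 
 * H   I  I 
 * I   K  K 
   J   I  I 
   K   K  K 
(> = start, * = accepting)

start=A accept=D,E,H,I A-0->B A-1->C B-0->D B-1->E C-0->F C-1->G D-0->H D-1->I E-0->J E-1->K F-0->H F-1->I G-0->J G-1->K H-0->I H-1->I I-0->K I-1->K J-0->I J-1->I K-0->K K-1->K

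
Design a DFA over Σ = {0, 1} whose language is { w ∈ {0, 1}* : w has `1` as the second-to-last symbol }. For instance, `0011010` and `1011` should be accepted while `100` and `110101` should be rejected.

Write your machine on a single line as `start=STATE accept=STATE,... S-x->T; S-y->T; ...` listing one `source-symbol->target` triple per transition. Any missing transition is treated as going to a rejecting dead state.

Because acceptance depends on a position counted from the end, the machine has to buffer the most recent 2 symbols. Make each state the string of the last up-to-2 symbols read; on input `x` shift the window left and append `x`. Accept when the buffered window has length 2 and begins with `1`.
A 7-state machine:
        0   1  
>  S0   S1  S2 
   S1   S3  S4 
   S2   S5  S6 
   S3   S3  S4 
   S4   S5  S6 
 * S5   S3  S4 
 * S6   S5  S6 
(> = start, * = accepting)

start=S0; accept=S5,S6; S0-0->S1; S0-1->S2; S1-0->S3; S1-1->S4; S2-0->S5; S2-1->S6; S3-0->S3; S3-1->S4; S4-0->S5; S4-1->S6; S5-0->S3; S5-1->S4; S6-0->S5; S6-1->S6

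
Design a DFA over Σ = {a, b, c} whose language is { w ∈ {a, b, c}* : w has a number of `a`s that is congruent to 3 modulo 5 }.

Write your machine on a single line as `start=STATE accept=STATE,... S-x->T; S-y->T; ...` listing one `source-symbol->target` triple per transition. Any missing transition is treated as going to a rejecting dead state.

start=q0; accept=q3; q0-a->q1; q0-b->q0; q0-c->q0; q1-a->q2; q1-b->q1; q1-c->q1; q2-a->q3; q2-b->q2; q2-c->q2; q3-a->q4; q3-b->q3; q3-c->q3; q4-a->q0; q4-b->q4; q4-c->q4

Keep the running count of `a`s modulo 5: each `a` advances along the cycle q0 → q1 → q2 → q3 → q4 → q0 while other symbols loop. Accept at q3.
5 states suffice.
        a   b   c  
>  q0   q1  q0  q0 
   q1   q2  q1  q1 
   q2   q3  q2  q2 
 * q3   q4  q3  q3 
   q4   q0  q4  q4 
(> = start, * = accepting)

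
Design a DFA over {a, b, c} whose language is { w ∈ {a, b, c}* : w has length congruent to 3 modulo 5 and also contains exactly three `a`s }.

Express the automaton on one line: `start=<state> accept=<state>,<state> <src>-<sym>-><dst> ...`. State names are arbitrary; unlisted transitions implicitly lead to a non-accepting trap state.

start=s0 accept=s6 s0-a->s1 s0-b->s2 s0-c->s2 s1-a->s3 s1-b->s4 s1-c->s4 s2-a->s4 s2-b->s5 s2-c->s5 s3-a->s6 s3-b->s7 s3-c->s7 s4-a->s7 s4-b->s8 s4-c->s8 s5-a->s8 s5-b->s9 s5-c->s9 s6-a->s10 s6-b->s11 s6-c->s11 s7-a->s11 s7-b->s12 s7-c->s12 s8-a->s12 s8-b->s13 s8-c->s13 s9-a->s13 s9-b->s14 s9-c->s14 s10-a->s10 s10-b->s10 s10-c->s10 s11-a->s10 s11-b->s15 s11-c->s15 s12-a->s15 s12-b->s16 s12-c->s16 s13-a->s16 s13-b->s17 s13-c->s17 s14-a->s17 s14-b->s0 s14-c->s0 s15-a->s10 s15-b->s18 s15-c->s18 s16-a->s18 s16-b->s19 s16-c->s19 s17-a->s19 s17-b->s1 s17-c->s1 s18-a->s10 s18-b->s20 s18-c->s20 s19-a->s20 s19-b->s3 s19-c->s3 s20-a->s10 s20-b->s6 s20-c->s6

Build one automaton per condition and run them in lockstep. The first has 5 states tracking the input length modulo 5; the second has 5 states tracking the count of `a`s, saturating at 4. A product state is a pair (one from each), accepting exactly when both do. Minimizing collapses redundant product states.
A 21-state machine:
          a    b    c  
>  s0     s1   s2   s2 
   s1     s3   s4   s4 
   s2     s4   s5   s5 
   s3     s6   s7   s7 
   s4     s7   s8   s8 
   s5     s8   s9   s9 
 * s6    s10  s11  s11 
   s7    s11  s12  s12 
   s8    s12  s13  s13 
   s9    s13  s14  s14 
   s10   s10  s10  s10 
   s11   s10  s15  s15 
   s12   s15  s16  s16 
   s13   s16  s17  s17 
   s14   s17   s0   s0 
   s15   s10  s18  s18 
   s16   s18  s19  s19 
   s17   s19   s1   s1 
   s18   s10  s20  s20 
   s19   s20   s3   s3 
   s20   s10   s6   s6 
(> = start, * = accepting)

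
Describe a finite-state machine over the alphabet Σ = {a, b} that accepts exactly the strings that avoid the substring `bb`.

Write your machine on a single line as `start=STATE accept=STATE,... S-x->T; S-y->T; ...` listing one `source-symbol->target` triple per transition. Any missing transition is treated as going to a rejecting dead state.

This is the complement of 'contains `bb`'. Use the same substring-matching states — s0 through s2 holding how much of `bb` has just been matched — but flip the accepting set: everything except the trap s2 accepts.
        a   b  
>* s0   s0  s1 
 * s1   s0  s2 
   s2   s2  s2 
(> = start, * = accepting)

start=s0; accept=s0,s1; s0-a->s0; s0-b->s1; s1-a->s0; s1-b->s2; s2-a->s2; s2-b->s2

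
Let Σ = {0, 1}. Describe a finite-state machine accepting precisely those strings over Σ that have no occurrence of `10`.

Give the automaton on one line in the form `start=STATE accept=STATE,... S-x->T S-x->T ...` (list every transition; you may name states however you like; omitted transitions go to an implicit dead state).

start=q0 accept=q0,q1 q0-0->q0 q0-1->q1 q1-0->q2 q1-1->q1 q2-0->q2 q2-1->q2

This is the complement of 'contains `10`'. Use the same substring-matching states — q0 through q2 holding how much of `10` has just been matched — but flip the accepting set: everything except the trap q2 accepts.
        0   1  
>* q0   q0  q1 
 * q1   q2  q1 
   q2   q2  q2 
(> = start, * = accepting)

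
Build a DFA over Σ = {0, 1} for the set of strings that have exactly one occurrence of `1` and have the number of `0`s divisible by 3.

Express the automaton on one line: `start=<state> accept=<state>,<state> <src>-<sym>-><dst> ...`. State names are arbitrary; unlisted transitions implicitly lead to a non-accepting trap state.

start=q0 accept=q2 q0-0->q1 q0-1->q2 q1-0->q3 q1-1->q4 q2-0->q4 q2-1->q5 q3-0->q0 q3-1->q6 q4-0->q6 q4-1->q7 q5-0->q7 q5-1->q5 q6-0->q2 q6-1->q8 q7-0->q8 q7-1->q7 q8-0->q5 q8-1->q8

Build one automaton per condition and run them in lockstep. One (3 states) tracks the count of `1`s, saturating at 2; the other (3 states) tracks the count of `0`s modulo 3. Each combined state is a pair, one component from each; accept when both components accept.
With 9 states:
        0   1  
>  q0   q1  q2 
   q1   q3  q4 
 * q2   q4  q5 
   q3   q0  q6 
   q4   q6  q7 
   q5   q7  q5 
   q6   q2  q8 
   q7   q8  q7 
   q8   q5  q8 
(> = start, * = accepting)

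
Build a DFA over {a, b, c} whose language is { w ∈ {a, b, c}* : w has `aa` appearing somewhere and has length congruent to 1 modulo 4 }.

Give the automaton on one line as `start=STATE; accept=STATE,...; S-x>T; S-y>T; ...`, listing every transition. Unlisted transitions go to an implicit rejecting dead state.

Run two small machines in parallel and take their product. One (3 states) tracks whether and how much of `aa` has been seen; the other (4 states) tracks the input length modulo 4. Each combined state is a pair, one component from each; accept when both components accept.
With 12 states:
          a    b    c  
>  s0     s1   s2   s2 
   s1     s3   s4   s4 
   s2     s5   s4   s4 
   s3     s6   s6   s6 
   s4     s7   s8   s8 
   s5     s6   s8   s8 
   s6     s9   s9   s9 
   s7     s9   s0   s0 
   s8    s10   s0   s0 
   s9    s11  s11  s11 
   s10   s11   s2   s2 
 * s11    s3   s3   s3 
(> = start, * = accepting)

start=s0; accept=s11; s0-a>s1; s0-b>s2; s0-c>s2; s1-a>s3; s1-b>s4; s1-c>s4; s2-a>s5; s2-b>s4; s2-c>s4; s3-a>s6; s3-b>s6; s3-c>s6; s4-a>s7; s4-b>s8; s4-c>s8; s5-a>s6; s5-b>s8; s5-c>s8; s6-a>s9; s6-b>s9; s6-c>s9; s7-a>s9; s7-b>s0; s7-c>s0; s8-a>s10; s8-b>s0; s8-c>s0; s9-a>s11; s9-b>s11; s9-c>s11; s10-a>s11; s10-b>s2; s10-c>s2; s11-a>s3; s11-b>s3; s11-c>s3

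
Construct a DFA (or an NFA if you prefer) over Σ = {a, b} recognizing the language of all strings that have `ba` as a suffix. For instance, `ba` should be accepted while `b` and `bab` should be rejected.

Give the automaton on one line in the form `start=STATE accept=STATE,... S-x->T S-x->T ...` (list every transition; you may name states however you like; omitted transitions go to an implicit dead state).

start=s0 accept=s2 s0-a->s0 s0-b->s1 s1-a->s2 s1-b->s1 s2-a->s0 s2-b->s1

Let each state record the length of the longest suffix of the input read so far that is also a prefix of `ba`. s1 means the last symbol is `b`; s2 means the last 2 symbols are `ba`. Accept only at s2, where the string currently ends in `ba`.
        a   b  
>  s0   s0  s1 
   s1   s2  s1 
 * s2   s0  s1 
(> = start, * = accepting)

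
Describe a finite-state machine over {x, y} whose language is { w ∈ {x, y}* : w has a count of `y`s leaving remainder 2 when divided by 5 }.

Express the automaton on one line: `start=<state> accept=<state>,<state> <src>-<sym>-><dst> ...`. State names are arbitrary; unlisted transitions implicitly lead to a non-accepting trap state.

start=q0 accept=q2 q0-x->q0 q0-y->q1 q1-x->q1 q1-y->q2 q2-x->q2 q2-y->q3 q3-x->q3 q3-y->q4 q4-x->q4 q4-y->q0

Keep the running count of `y`s modulo 5: each `y` advances along the cycle q0 → q1 → q2 → q3 → q4 → q0 while other symbols loop. Accept at q2.
5 states suffice.
        x   y  
>  q0   q0  q1 
   q1   q1  q2 
 * q2   q2  q3 
   q3   q3  q4 
   q4   q4  q0 
(> = start, * = accepting)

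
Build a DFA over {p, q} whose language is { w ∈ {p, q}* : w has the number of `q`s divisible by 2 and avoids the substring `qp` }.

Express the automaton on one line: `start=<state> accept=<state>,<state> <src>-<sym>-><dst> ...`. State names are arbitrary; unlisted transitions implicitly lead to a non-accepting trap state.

start=S0 accept=S0,S3 S0-p->S0 S0-q->S1 S1-p->S2 S1-q->S3 S2-p->S2 S2-q->S2 S3-p->S2 S3-q->S1

Build one automaton per condition and run them in lockstep. The first has 2 states tracking the count of `q`s modulo 2; the second has 3 states tracking partial matches of the forbidden pattern `qp`. A product state is a pair (one from each), accepting exactly when both do. After merging equivalent states the machine shrinks.
        p   q  
>* S0   S0  S1 
   S1   S2  S3 
   S2   S2  S2 
 * S3   S2  S1 
(> = start, * = accepting)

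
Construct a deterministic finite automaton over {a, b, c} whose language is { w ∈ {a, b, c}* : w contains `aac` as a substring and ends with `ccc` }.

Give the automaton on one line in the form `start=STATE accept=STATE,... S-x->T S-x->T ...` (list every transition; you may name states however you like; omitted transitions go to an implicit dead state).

Build one automaton per condition and run them in lockstep. One (4 states) tracks whether and how much of `aac` has been seen; the other (4 states) tracks how much of the suffix `ccc` has currently been matched. Each combined state is a pair, one component from each; accept when both components accept. After merging equivalent states the machine shrinks.
A 7-state machine:
        a   b   c  
>  S0   S1  S0  S0 
   S1   S2  S0  S0 
   S2   S2  S0  S3 
   S3   S4  S4  S5 
   S4   S4  S4  S3 
   S5   S4  S4  S6 
 * S6   S4  S4  S6 
(> = start, * = accepting)

start=S0 accept=S6 S0-a->S1 S0-b->S0 S0-c->S0 S1-a->S2 S1-b->S0 S1-c->S0 S2-a->S2 S2-b->S0 S2-c->S3 S3-a->S4 S3-b->S4 S3-c->S5 S4-a->S4 S4-b->S4 S4-c->S3 S5-a->S4 S5-b->S4 S5-c->S6 S6-a->S4 S6-b->S4 S6-c->S6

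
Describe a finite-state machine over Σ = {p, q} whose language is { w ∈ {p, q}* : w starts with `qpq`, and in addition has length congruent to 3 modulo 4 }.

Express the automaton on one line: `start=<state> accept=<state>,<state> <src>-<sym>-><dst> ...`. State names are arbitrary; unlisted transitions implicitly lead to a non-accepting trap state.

Run two small machines in parallel and take their product. The first has 5 states tracking whether the input so far still matches the prefix `qpq`; the second has 4 states tracking the input length modulo 4. A product state is a pair (one from each), accepting exactly when both do.
An 11-state machine:
          p    q  
>  S0     S1   S2 
   S1     S3   S3 
   S2     S4   S3 
   S3     S5   S5 
   S4     S5   S6 
   S5     S7   S7 
 * S6     S8   S8 
   S7     S1   S1 
   S8     S9   S9 
   S9    S10  S10 
   S10    S6   S6 
(> = start, * = accepting)

start=S0 accept=S6 S0-p->S1 S0-q->S2 S1-p->S3 S1-q->S3 S2-p->S4 S2-q->S3 S3-p->S5 S3-q->S5 S4-p->S5 S4-q->S6 S5-p->S7 S5-q->S7 S6-p->S8 S6-q->S8 S7-p->S1 S7-q->S1 S8-p->S9 S8-q->S9 S9-p->S10 S9-q->S10 S10-p->S6 S10-q->S6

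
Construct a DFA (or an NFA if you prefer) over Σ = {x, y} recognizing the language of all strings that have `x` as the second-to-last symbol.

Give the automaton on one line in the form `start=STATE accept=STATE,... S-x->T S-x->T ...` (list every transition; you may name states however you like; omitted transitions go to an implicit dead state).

Because acceptance depends on a position counted from the end, the machine has to buffer the most recent 2 symbols. Make each state the string of the last up-to-2 symbols read; on input `x` shift the window left and append `x`. Accept when the buffered window has length 2 and begins with `x`.
With 7 states:
       x  y 
>  A   B  C 
   B   D  E 
   C   F  G 
 * D   D  E 
 * E   F  G 
   F   D  E 
   G   F  G 
(> = start, * = accepting)

start=A accept=D,E A-x->B A-y->C B-x->D B-y->E C-x->F C-y->G D-x->D D-y->E E-x->F E-y->G F-x->D F-y->E G-x->F G-y->G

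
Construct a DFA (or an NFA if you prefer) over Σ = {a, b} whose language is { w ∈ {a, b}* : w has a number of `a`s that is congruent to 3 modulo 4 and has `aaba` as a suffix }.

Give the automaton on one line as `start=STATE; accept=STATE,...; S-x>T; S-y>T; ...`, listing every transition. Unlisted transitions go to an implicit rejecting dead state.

Handle the two conditions separately and then intersect. One (4 states) tracks the count of `a`s modulo 4; the other (5 states) tracks how much of the suffix `aaba` has currently been matched. Each combined state is a pair, one component from each; accept when both components accept. Minimizing collapses redundant product states.
        a   b  
>  q0   q1  q0 
   q1   q2  q3 
   q2   q4  q5 
   q3   q6  q3 
   q4   q0  q4 
   q5   q7  q6 
   q6   q4  q6 
 * q7   q0  q4 
(> = start, * = accepting)

start=q0; accept=q7; q0-a>q1; q0-b>q0; q1-a>q2; q1-b>q3; q2-a>q4; q2-b>q5; q3-a>q6; q3-b>q3; q4-a>q0; q4-b>q4; q5-a>q7; q5-b>q6; q6-a>q4; q6-b>q6; q7-a>q0; q7-b>q4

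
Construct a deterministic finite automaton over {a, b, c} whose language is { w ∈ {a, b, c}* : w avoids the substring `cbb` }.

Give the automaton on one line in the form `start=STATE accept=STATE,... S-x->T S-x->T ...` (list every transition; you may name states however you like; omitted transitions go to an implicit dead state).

start=q0 accept=q0,q1,q2 q0-a->q0 q0-b->q0 q0-c->q1 q1-a->q0 q1-b->q2 q1-c->q1 q2-a->q0 q2-b->q3 q2-c->q1 q3-a->q3 q3-b->q3 q3-c->q3

This is the complement of 'contains `cbb`'. Use the same substring-matching states — q0 through q3 holding how much of `cbb` has just been matched — but flip the accepting set: everything except the trap q3 accepts.
A 4-state machine:
        a   b   c  
>* q0   q0  q0  q1 
 * q1   q0  q2  q1 
 * q2   q0  q3  q1 
   q3   q3  q3  q3 
(> = start, * = accepting)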